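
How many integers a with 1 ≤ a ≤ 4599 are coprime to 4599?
The number of a ∈ {1, ..., 4599} with gcd(a, 4599) = 1 is by definition Euler's totient φ(4599). φ is multiplicative, with φ(p^e) = p^e − p^(e−1). Factorise 4599 = 3^2 · 7 · 73. Then
  φ(4599) = (3^2 − 3^1) · (7 − 1) · (73 − 1) = 6 · 6 · 72 = 2592.
So there are 2592 such integers.

Final answer: 2592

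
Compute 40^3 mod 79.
Use repeated squaring. Binary(3) = 11. Walk through the bits of the exponent 3 left-to-right: at each bit after the leading one, square the running value, then multiply by 40 if the bit is 1 (always reducing mod 79):
  bit 1 = 1 (leading): start with 40.
  bit 2 = 1: square 40^2 = 1600 ≡ 20; bit is 1, so multiply 20·40 = 800 ≡ 10 (mod 79).
Final value: 40^3 ≡ 10 (mod 79).

Final answer: 10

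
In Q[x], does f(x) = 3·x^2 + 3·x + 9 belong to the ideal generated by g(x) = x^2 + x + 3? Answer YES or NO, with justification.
In Q[x] the ideal (g) consists of all multiples of g, so f ∈ (g) iff g | f, i.e. iff the remainder of f on division by g is 0. Divide f by g (g is monic, so eliminate the leading term of the running remainder at each step):
  leading term 3·x^2: subtract (3)·g(x) = 3·x^2 + 3·x + 9, leaving 0
The remainder is 0, so f(x) = g(x) · h(x) with h(x) = 3. Hence g | f, i.e. f ∈ (g).

Final answer: YES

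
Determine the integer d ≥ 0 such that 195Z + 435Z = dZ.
(195, 435) = (15); d = 15

In the PID Z, (a, b) is generated by gcd(a, b). Compute gcd(435, 195) with the extended Euclidean algorithm, tracking rows (r, s, t) with s·435 + t·195 = r:
  row A: (435, 1, 0)   [1·435 + 0·195 = 435]
  row B: (195, 0, 1)   [0·435 + 1·195 = 195]
  435 = 2·195 + 45   → row C = row A − 2·row B = (45, 1, −2)   [check: 1·435 − 2·195 = 45]
  195 = 4·45 + 15   → row D = row B − 4·row C = (15, −4, 9)   [check: −4·435 + 9·195 = 15]
  45 = 3·15 + 0   → remainder 0, stop. gcd = 15 (last nonzero row D).
So gcd(195, 435) = 15, with Bézout identity −4·435 + 9·195 = 15. Containment (⊇): the Bézout identity exhibits 15 as an element of (195, 435), giving (15) ⊆ (195, 435). Containment (⊆): since 15 | 195 and 15 | 435 (195 = 15·13, 435 = 15·29), every Z-linear combination of 195 and 435 is divisible by 15, so (195, 435) ⊆ (15). Therefore (195, 435) = (15), d = 15.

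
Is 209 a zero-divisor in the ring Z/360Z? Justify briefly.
gcd(209, 360) = 1, so 209 is a unit in Z/360Z (it has a multiplicative inverse). A unit cannot be a zero-divisor: if 209·b ≡ 0 then multiplying both sides by 209^(−1) gives b ≡ 0. So 209 is not a zero-divisor.

Final answer: NO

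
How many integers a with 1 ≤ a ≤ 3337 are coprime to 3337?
The number of a ∈ {1, ..., 3337} with gcd(a, 3337) = 1 is by definition Euler's totient φ(3337). φ is multiplicative, with φ(p^e) = p^e − p^(e−1). Factorise 3337 = 47 · 71. Then
  φ(3337) = (47 − 1) · (71 − 1) = 46 · 70 = 3220.
So there are 3220 such integers.

Final answer: 3220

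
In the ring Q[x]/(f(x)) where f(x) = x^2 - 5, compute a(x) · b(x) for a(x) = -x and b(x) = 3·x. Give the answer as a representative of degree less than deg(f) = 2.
First multiply in Q[x] without reducing: a · b = -3·x^2. Now divide by f(x) = x^2 - 5, eliminating the leading term at each step:
  leading term -3·x^2: subtract (-3)·f(x) = 15 - 3·x^2, leaving -15
The degree is now < 2, so this is the remainder. Hence a · b ≡ -15 in Q[x]/(f).

Final answer: a · b ≡ -15 (mod f(x))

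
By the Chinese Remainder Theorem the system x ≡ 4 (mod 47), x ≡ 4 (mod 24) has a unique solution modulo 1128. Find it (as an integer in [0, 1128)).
The moduli 47, 24 are pairwise coprime, so by the CRT there is a unique solution mod 47·24 = 1128.
Solve by successive substitution. Start with x ≡ 4 (mod 47).
  Combine with x ≡ 4 (mod 24): write x = 4 + 47·t and require 4 + 47·t ≡ 4 (mod 24), i.e. 47·t ≡ 4 − 4 ≡ 0 (mod 24). Since 47^(−1) ≡ 23 (mod 24) (47 ≡ 23 (mod 24)), t ≡ 23·0 ≡ 0 (mod 24). So x ≡ 4 + 47·0 = 4 (mod 1128).
Unique solution in [0, 1128): x = 4.

Final answer: x ≡ 4 (mod 1128); the representative in [0, 1128) is 4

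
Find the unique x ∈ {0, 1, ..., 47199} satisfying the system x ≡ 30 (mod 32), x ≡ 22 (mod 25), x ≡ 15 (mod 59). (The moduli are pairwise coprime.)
x ≡ 33822 (mod 47200); the representative in [0, 47200) is 33822

The moduli 32, 25, 59 are pairwise coprime, so by the CRT there is a unique solution mod 32·25·59 = 47200.
Solve by successive substitution. Start with x ≡ 30 (mod 32).
  Combine with x ≡ 22 (mod 25): write x = 30 + 32·t and require 30 + 32·t ≡ 22 (mod 25), i.e. 32·t ≡ 22 − 30 ≡ 17 (mod 25). Since 32^(−1) ≡ 18 (mod 25) (32 ≡ 7 (mod 25)), t ≡ 18·17 ≡ 6 (mod 25). So x ≡ 30 + 32·6 = 222 (mod 800).
  Combine with x ≡ 15 (mod 59): write x = 222 + 800·t and require 222 + 800·t ≡ 15 (mod 59), i.e. 800·t ≡ 15 − 222 ≡ 29 (mod 59). Since 800^(−1) ≡ 34 (mod 59) (800 ≡ 33 (mod 59)), t ≡ 34·29 ≡ 42 (mod 59). So x ≡ 222 + 800·42 = 33822 (mod 47200).
Unique solution in [0, 47200): x = 33822.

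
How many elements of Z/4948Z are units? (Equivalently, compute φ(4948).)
An element a ∈ Z/4948Z is a unit iff gcd(a, 4948) = 1, so the number of units is φ(4948). φ is multiplicative, with φ(p^e) = p^e − p^(e−1). Factorise 4948 = 2^2 · 1237. Then
  φ(4948) = (2^2 − 2^1) · (1237 − 1) = 2 · 1236 = 2472.

Final answer: Z/4948Z has φ(4948) = 2472 units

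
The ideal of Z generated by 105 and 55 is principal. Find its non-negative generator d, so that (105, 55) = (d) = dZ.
(105, 55) = (5); d = 5

In the PID Z, (a, b) is generated by gcd(a, b). Compute gcd(105, 55) with the extended Euclidean algorithm, tracking rows (r, s, t) with s·105 + t·55 = r:
  row A: (105, 1, 0)   [1·105 + 0·55 = 105]
  row B: (55, 0, 1)   [0·105 + 1·55 = 55]
  105 = 1·55 + 50   → row C = row A − 1·row B = (50, 1, −1)   [check: 1·105 − 1·55 = 50]
  55 = 1·50 + 5   → row D = row B − 1·row C = (5, −1, 2)   [check: −1·105 + 2·55 = 5]
  50 = 10·5 + 0   → remainder 0, stop. gcd = 5 (last nonzero row D).
So gcd(105, 55) = 5, with Bézout identity −1·105 + 2·55 = 5. Containment (⊇): the Bézout identity exhibits 5 as an element of (105, 55), giving (5) ⊆ (105, 55). Containment (⊆): since 5 | 105 and 5 | 55 (105 = 5·21, 55 = 5·11), every Z-linear combination of 105 and 55 is divisible by 5, so (105, 55) ⊆ (5). Therefore (105, 55) = (5), d = 5.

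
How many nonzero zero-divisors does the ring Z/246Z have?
Z/246Z has 165 nonzero zero-divisors

In Z/246Z each nonzero element is either a unit (gcd with 246 is 1) or a zero-divisor (gcd > 1). The number of units is φ(246): factorise 246 = 2 · 3 · 41, so φ(246) = (2 − 1) · (3 − 1) · (41 − 1) = 1 · 2 · 40 = 80. The nonzero elements number 246 − 1 = 245. Hence the nonzero zero-divisors number 245 − 80 = 165.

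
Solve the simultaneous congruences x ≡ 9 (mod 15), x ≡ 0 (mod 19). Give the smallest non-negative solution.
x ≡ 114 (mod 285); the representative in [0, 285) is 114

The moduli 15, 19 are pairwise coprime, so by the CRT there is a unique solution mod 15·19 = 285.
Solve by successive substitution. Start with x ≡ 9 (mod 15).
  Combine with x ≡ 0 (mod 19): write x = 9 + 15·t and require 9 + 15·t ≡ 0 (mod 19), i.e. 15·t ≡ 0 − 9 ≡ 10 (mod 19). Since 15^(−1) ≡ 14 (mod 19), t ≡ 14·10 ≡ 7 (mod 19). So x ≡ 9 + 15·7 = 114 (mod 285).
Unique solution in [0, 285): x = 114.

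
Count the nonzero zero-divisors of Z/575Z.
In Z/575Z each nonzero element is either a unit (gcd with 575 is 1) or a zero-divisor (gcd > 1). The number of units is φ(575): factorise 575 = 5^2 · 23, so φ(575) = (5^2 − 5^1) · (23 − 1) = 20 · 22 = 440. The nonzero elements number 575 − 1 = 574. Hence the nonzero zero-divisors number 574 − 440 = 134.

Final answer: Z/575Z has 134 nonzero zero-divisors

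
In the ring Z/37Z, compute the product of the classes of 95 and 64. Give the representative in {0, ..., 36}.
12

Reduce the factors first: 95 ≡ 21, 64 ≡ 27 (mod 37), so 95 · 64 ≡ 21 · 27 (mod 37). 21 · 27 = 567. Dividing by 37: 567 = 15·37 + 12. So (95 · 64) mod 37 = 12.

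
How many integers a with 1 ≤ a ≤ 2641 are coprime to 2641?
The number of a ∈ {1, ..., 2641} with gcd(a, 2641) = 1 is by definition Euler's totient φ(2641). φ is multiplicative, with φ(p^e) = p^e − p^(e−1). Factorise 2641 = 19 · 139. Then
  φ(2641) = (19 − 1) · (139 − 1) = 18 · 138 = 2484.
So there are 2484 such integers.

Final answer: 2484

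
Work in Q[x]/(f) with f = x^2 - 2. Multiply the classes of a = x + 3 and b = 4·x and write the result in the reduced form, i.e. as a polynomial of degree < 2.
First multiply in Q[x] without reducing: a · b = 4·x^2 + 12·x. Now divide by f(x) = x^2 - 2, eliminating the leading term at each step:
  leading term 4·x^2: subtract (4)·f(x) = 4·x^2 - 8, leaving 12·x + 8
The degree is now < 2, so this is the remainder. Hence a · b ≡ 12·x + 8 in Q[x]/(f).

Final answer: a · b ≡ 12·x + 8 (mod f(x))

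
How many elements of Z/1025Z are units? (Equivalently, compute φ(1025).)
An element a ∈ Z/1025Z is a unit iff gcd(a, 1025) = 1, so the number of units is φ(1025). φ is multiplicative, with φ(p^e) = p^e − p^(e−1). Factorise 1025 = 5^2 · 41. Then
  φ(1025) = (5^2 − 5^1) · (41 − 1) = 20 · 40 = 800.

Final answer: Z/1025Z has φ(1025) = 800 units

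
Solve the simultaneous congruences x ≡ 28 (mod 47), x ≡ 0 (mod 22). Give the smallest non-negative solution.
The moduli 47, 22 are pairwise coprime, so by the CRT there is a unique solution mod 47·22 = 1034.
Solve by successive substitution. Start with x ≡ 28 (mod 47).
  Combine with x ≡ 0 (mod 22): write x = 28 + 47·t and require 28 + 47·t ≡ 0 (mod 22), i.e. 47·t ≡ 0 − 28 ≡ 16 (mod 22). Since 47^(−1) ≡ 15 (mod 22) (47 ≡ 3 (mod 22)), t ≡ 15·16 ≡ 20 (mod 22). So x ≡ 28 + 47·20 = 968 (mod 1034).
Unique solution in [0, 1034): x = 968.

Final answer: x ≡ 968 (mod 1034); the representative in [0, 1034) is 968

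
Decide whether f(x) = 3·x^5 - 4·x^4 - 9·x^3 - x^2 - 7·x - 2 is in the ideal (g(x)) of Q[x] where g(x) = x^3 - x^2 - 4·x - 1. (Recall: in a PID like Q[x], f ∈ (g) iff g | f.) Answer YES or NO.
YES

In Q[x] the ideal (g) consists of all multiples of g, so f ∈ (g) iff g | f, i.e. iff the remainder of f on division by g is 0. Divide f by g (g is monic, so eliminate the leading term of the running remainder at each step):
  leading term 3·x^5: subtract (3·x^2)·g(x) = 3·x^5 - 3·x^4 - 12·x^3 - 3·x^2, leaving -x^4 + 3·x^3 + 2·x^2 - 7·x - 2
  leading term -x^4: subtract (-x)·g(x) = -x^4 + x^3 + 4·x^2 + x, leaving 2·x^3 - 2·x^2 - 8·x - 2
  leading term 2·x^3: subtract (2)·g(x) = 2·x^3 - 2·x^2 - 8·x - 2, leaving 0
The remainder is 0, so f(x) = g(x) · h(x) with h(x) = 3·x^2 - x + 2. Hence g | f, i.e. f ∈ (g).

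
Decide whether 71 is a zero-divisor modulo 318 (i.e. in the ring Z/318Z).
gcd(71, 318) = 1, so 71 is a unit in Z/318Z (it has a multiplicative inverse). A unit cannot be a zero-divisor: if 71·b ≡ 0 then multiplying both sides by 71^(−1) gives b ≡ 0. So 71 is not a zero-divisor.

Final answer: NO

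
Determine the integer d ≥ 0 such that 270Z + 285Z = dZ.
In the PID Z, (a, b) is generated by gcd(a, b). Compute gcd(285, 270) with the extended Euclidean algorithm, tracking rows (r, s, t) with s·285 + t·270 = r:
  row A: (285, 1, 0)   [1·285 + 0·270 = 285]
  row B: (270, 0, 1)   [0·285 + 1·270 = 270]
  285 = 1·270 + 15   → row C = row A − 1·row B = (15, 1, −1)   [check: 1·285 − 1·270 = 15]
  270 = 18·15 + 0   → remainder 0, stop. gcd = 15 (last nonzero row C).
So gcd(270, 285) = 15, with Bézout identity 1·285 − 1·270 = 15. Containment (⊇): the Bézout identity exhibits 15 as an element of (270, 285), giving (15) ⊆ (270, 285). Containment (⊆): since 15 | 270 and 15 | 285 (270 = 15·18, 285 = 15·19), every Z-linear combination of 270 and 285 is divisible by 15, so (270, 285) ⊆ (15). Therefore (270, 285) = (15), d = 15.

Final answer: (270, 285) = (15); d = 15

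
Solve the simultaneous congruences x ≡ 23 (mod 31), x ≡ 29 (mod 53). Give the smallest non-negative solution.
x ≡ 612 (mod 1643); the representative in [0, 1643) is 612

The moduli 31, 53 are pairwise coprime, so by the CRT there is a unique solution mod 31·53 = 1643.
Solve by successive substitution. Start with x ≡ 23 (mod 31).
  Combine with x ≡ 29 (mod 53): write x = 23 + 31·t and require 23 + 31·t ≡ 29 (mod 53), i.e. 31·t ≡ 29 − 23 ≡ 6 (mod 53). Since 31^(−1) ≡ 12 (mod 53), t ≡ 12·6 ≡ 19 (mod 53). So x ≡ 23 + 31·19 = 612 (mod 1643).
Unique solution in [0, 1643): x = 612.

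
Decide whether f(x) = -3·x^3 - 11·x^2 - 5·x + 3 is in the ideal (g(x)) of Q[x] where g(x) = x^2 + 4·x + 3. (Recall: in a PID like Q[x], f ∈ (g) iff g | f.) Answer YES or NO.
In Q[x] the ideal (g) consists of all multiples of g, so f ∈ (g) iff g | f, i.e. iff the remainder of f on division by g is 0. Divide f by g (g is monic, so eliminate the leading term of the running remainder at each step):
  leading term -3·x^3: subtract (-3·x)·g(x) = -3·x^3 - 12·x^2 - 9·x, leaving x^2 + 4·x + 3
  leading term x^2: subtract (1)·g(x) = x^2 + 4·x + 3, leaving 0
The remainder is 0, so f(x) = g(x) · h(x) with h(x) = 1 - 3·x. Hence g | f, i.e. f ∈ (g).

Final answer: YES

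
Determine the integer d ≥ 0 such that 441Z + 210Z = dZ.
(441, 210) = (21); d = 21

In the PID Z, (a, b) is generated by gcd(a, b). Compute gcd(441, 210) with the extended Euclidean algorithm, tracking rows (r, s, t) with s·441 + t·210 = r:
  row A: (441, 1, 0)   [1·441 + 0·210 = 441]
  row B: (210, 0, 1)   [0·441 + 1·210 = 210]
  441 = 2·210 + 21   → row C = row A − 2·row B = (21, 1, −2)   [check: 1·441 − 2·210 = 21]
  210 = 10·21 + 0   → remainder 0, stop. gcd = 21 (last nonzero row C).
So gcd(441, 210) = 21, with Bézout identity 1·441 − 2·210 = 21. Containment (⊇): the Bézout identity exhibits 21 as an element of (441, 210), giving (21) ⊆ (441, 210). Containment (⊆): since 21 | 441 and 21 | 210 (441 = 21·21, 210 = 21·10), every Z-linear combination of 441 and 210 is divisible by 21, so (441, 210) ⊆ (21). Therefore (441, 210) = (21), d = 21.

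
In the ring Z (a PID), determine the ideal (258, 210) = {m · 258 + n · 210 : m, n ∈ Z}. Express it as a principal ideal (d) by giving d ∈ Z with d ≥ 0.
(258, 210) = (6); d = 6

In the PID Z, (a, b) is generated by gcd(a, b). Compute gcd(258, 210) with the extended Euclidean algorithm, tracking rows (r, s, t) with s·258 + t·210 = r:
  row A: (258, 1, 0)   [1·258 + 0·210 = 258]
  row B: (210, 0, 1)   [0·258 + 1·210 = 210]
  258 = 1·210 + 48   → row C = row A − 1·row B = (48, 1, −1)   [check: 1·258 − 1·210 = 48]
  210 = 4·48 + 18   → row D = row B − 4·row C = (18, −4, 5)   [check: −4·258 + 5·210 = 18]
  48 = 2·18 + 12   → row E = row C − 2·row D = (12, 9, −11)   [check: 9·258 − 11·210 = 12]
  18 = 1·12 + 6   → row F = row D − 1·row E = (6, −13, 16)   [check: −13·258 + 16·210 = 6]
  12 = 2·6 + 0   → remainder 0, stop. gcd = 6 (last nonzero row F).
So gcd(258, 210) = 6, with Bézout identity −13·258 + 16·210 = 6. Containment (⊇): the Bézout identity exhibits 6 as an element of (258, 210), giving (6) ⊆ (258, 210). Containment (⊆): since 6 | 258 and 6 | 210 (258 = 6·43, 210 = 6·35), every Z-linear combination of 258 and 210 is divisible by 6, so (258, 210) ⊆ (6). Therefore (258, 210) = (6), d = 6.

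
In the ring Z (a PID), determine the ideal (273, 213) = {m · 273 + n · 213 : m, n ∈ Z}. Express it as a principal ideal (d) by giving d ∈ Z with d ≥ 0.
In the PID Z, (a, b) is generated by gcd(a, b). Compute gcd(273, 213) with the extended Euclidean algorithm, tracking rows (r, s, t) with s·273 + t·213 = r:
  row A: (273, 1, 0)   [1·273 + 0·213 = 273]
  row B: (213, 0, 1)   [0·273 + 1·213 = 213]
  273 = 1·213 + 60   → row C = row A − 1·row B = (60, 1, −1)   [check: 1·273 − 1·213 = 60]
  213 = 3·60 + 33   → row D = row B − 3·row C = (33, −3, 4)   [check: −3·273 + 4·213 = 33]
  60 = 1·33 + 27   → row E = row C − 1·row D = (27, 4, −5)   [check: 4·273 − 5·213 = 27]
  33 = 1·27 + 6   → row F = row D − 1·row E = (6, −7, 9)   [check: −7·273 + 9·213 = 6]
  27 = 4·6 + 3   → row G = row E − 4·row F = (3, 32, −41)   [check: 32·273 − 41·213 = 3]
  6 = 2·3 + 0   → remainder 0, stop. gcd = 3 (last nonzero row G).
So gcd(273, 213) = 3, with Bézout identity 32·273 − 41·213 = 3. Containment (⊇): the Bézout identity exhibits 3 as an element of (273, 213), giving (3) ⊆ (273, 213). Containment (⊆): since 3 | 273 and 3 | 213 (273 = 3·91, 213 = 3·71), every Z-linear combination of 273 and 213 is divisible by 3, so (273, 213) ⊆ (3). Therefore (273, 213) = (3), d = 3.

Final answer: (273, 213) = (3); d = 3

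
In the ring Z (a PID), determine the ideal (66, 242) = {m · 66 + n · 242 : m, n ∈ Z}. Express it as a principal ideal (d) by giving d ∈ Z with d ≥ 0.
(66, 242) = (22); d = 22

In the PID Z, (a, b) is generated by gcd(a, b). Compute gcd(242, 66) with the extended Euclidean algorithm, tracking rows (r, s, t) with s·242 + t·66 = r:
  row A: (242, 1, 0)   [1·242 + 0·66 = 242]
  row B: (66, 0, 1)   [0·242 + 1·66 = 66]
  242 = 3·66 + 44   → row C = row A − 3·row B = (44, 1, −3)   [check: 1·242 − 3·66 = 44]
  66 = 1·44 + 22   → row D = row B − 1·row C = (22, −1, 4)   [check: −1·242 + 4·66 = 22]
  44 = 2·22 + 0   → remainder 0, stop. gcd = 22 (last nonzero row D).
So gcd(66, 242) = 22, with Bézout identity −1·242 + 4·66 = 22. Containment (⊇): the Bézout identity exhibits 22 as an element of (66, 242), giving (22) ⊆ (66, 242). Containment (⊆): since 22 | 66 and 22 | 242 (66 = 22·3, 242 = 22·11), every Z-linear combination of 66 and 242 is divisible by 22, so (66, 242) ⊆ (22). Therefore (66, 242) = (22), d = 22.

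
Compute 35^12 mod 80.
65

Use repeated squaring. Binary(12) = 1100. Walk through the bits of the exponent 12 left-to-right: at each bit after the leading one, square the running value, then multiply by 35 if the bit is 1 (always reducing mod 80):
  bit 1 = 1 (leading): start with 35.
  bit 2 = 1: square 35^2 = 1225 ≡ 25; bit is 1, so multiply 25·35 = 875 ≡ 75 (mod 80).
  bit 3 = 0: square 75^2 = 5625 ≡ 25 (mod 80).
  bit 4 = 0: square 25^2 = 625 ≡ 65 (mod 80).
Final value: 35^12 ≡ 65 (mod 80).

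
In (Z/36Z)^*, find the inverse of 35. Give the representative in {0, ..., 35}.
Apply the extended Euclidean algorithm to (36, 35), tracking rows (r, s, t) with s·36 + t·35 = r. Each division r_prev = q·r_cur + r_new produces the new row as (previous row) − q·(current row):
  row A: (36, 1, 0)   [1·36 + 0·35 = 36]
  row B: (35, 0, 1)   [0·36 + 1·35 = 35]
  36 = 1·35 + 1   → row C = row A − 1·row B = (1, 1, −1)   [check: 1·36 − 1·35 = 1]
  35 = 35·1 + 0   → remainder 0, stop. gcd = 1 (last nonzero row C).
The gcd is 1, so 35 is invertible mod 36. The last nonzero row gives 1·36 − 1·35 = 1, so t = −1. So 35^(−1) ≡ −1 ≡ 35 (mod 36). Verify: 35 · 35 = 1225 ≡ 1 (mod 36). ✓

Final answer: 35^(−1) ≡ 35 (mod 36)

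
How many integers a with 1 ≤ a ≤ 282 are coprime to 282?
The number of a ∈ {1, ..., 282} with gcd(a, 282) = 1 is by definition Euler's totient φ(282). φ is multiplicative, with φ(p^e) = p^e − p^(e−1). Factorise 282 = 2 · 3 · 47. Then
  φ(282) = (2 − 1) · (3 − 1) · (47 − 1) = 1 · 2 · 46 = 92.
So there are 92 such integers.

Final answer: 92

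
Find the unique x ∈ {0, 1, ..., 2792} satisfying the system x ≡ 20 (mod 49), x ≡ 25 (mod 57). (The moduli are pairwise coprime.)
The moduli 49, 57 are pairwise coprime, so by the CRT there is a unique solution mod 49·57 = 2793.
Solve by successive substitution. Start with x ≡ 20 (mod 49).
  Combine with x ≡ 25 (mod 57): write x = 20 + 49·t and require 20 + 49·t ≡ 25 (mod 57), i.e. 49·t ≡ 25 − 20 ≡ 5 (mod 57). Since 49^(−1) ≡ 7 (mod 57), t ≡ 7·5 ≡ 35 (mod 57). So x ≡ 20 + 49·35 = 1735 (mod 2793).
Unique solution in [0, 2793): x = 1735.

Final answer: x ≡ 1735 (mod 2793); the representative in [0, 2793) is 1735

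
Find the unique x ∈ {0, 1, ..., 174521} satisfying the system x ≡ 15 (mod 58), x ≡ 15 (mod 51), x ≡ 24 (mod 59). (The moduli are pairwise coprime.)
The moduli 58, 51, 59 are pairwise coprime, so by the CRT there is a unique solution mod 58·51·59 = 174522.
Solve by successive substitution. Start with x ≡ 15 (mod 58).
  Combine with x ≡ 15 (mod 51): write x = 15 + 58·t and require 15 + 58·t ≡ 15 (mod 51), i.e. 58·t ≡ 15 − 15 ≡ 0 (mod 51). Since 58^(−1) ≡ 22 (mod 51) (58 ≡ 7 (mod 51)), t ≡ 22·0 ≡ 0 (mod 51). So x ≡ 15 + 58·0 = 15 (mod 2958).
  Combine with x ≡ 24 (mod 59): write x = 15 + 2958·t and require 15 + 2958·t ≡ 24 (mod 59), i.e. 2958·t ≡ 24 − 15 ≡ 9 (mod 59). Since 2958^(−1) ≡ 37 (mod 59) (2958 ≡ 8 (mod 59)), t ≡ 37·9 ≡ 38 (mod 59). So x ≡ 15 + 2958·38 = 112419 (mod 174522).
Unique solution in [0, 174522): x = 112419.

Final answer: x ≡ 112419 (mod 174522); the representative in [0, 174522) is 112419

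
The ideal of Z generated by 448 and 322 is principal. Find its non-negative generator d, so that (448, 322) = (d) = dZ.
(448, 322) = (14); d = 14

In the PID Z, (a, b) is generated by gcd(a, b). Compute gcd(448, 322) with the extended Euclidean algorithm, tracking rows (r, s, t) with s·448 + t·322 = r:
  row A: (448, 1, 0)   [1·448 + 0·322 = 448]
  row B: (322, 0, 1)   [0·448 + 1·322 = 322]
  448 = 1·322 + 126   → row C = row A − 1·row B = (126, 1, −1)   [check: 1·448 − 1·322 = 126]
  322 = 2·126 + 70   → row D = row B − 2·row C = (70, −2, 3)   [check: −2·448 + 3·322 = 70]
  126 = 1·70 + 56   → row E = row C − 1·row D = (56, 3, −4)   [check: 3·448 − 4·322 = 56]
  70 = 1·56 + 14   → row F = row D − 1·row E = (14, −5, 7)   [check: −5·448 + 7·322 = 14]
  56 = 4·14 + 0   → remainder 0, stop. gcd = 14 (last nonzero row F).
So gcd(448, 322) = 14, with Bézout identity −5·448 + 7·322 = 14. Containment (⊇): the Bézout identity exhibits 14 as an element of (448, 322), giving (14) ⊆ (448, 322). Containment (⊆): since 14 | 448 and 14 | 322 (448 = 14·32, 322 = 14·23), every Z-linear combination of 448 and 322 is divisible by 14, so (448, 322) ⊆ (14). Therefore (448, 322) = (14), d = 14.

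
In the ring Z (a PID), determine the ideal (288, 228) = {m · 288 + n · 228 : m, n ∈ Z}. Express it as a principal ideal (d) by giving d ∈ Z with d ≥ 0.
In the PID Z, (a, b) is generated by gcd(a, b). Compute gcd(288, 228) with the extended Euclidean algorithm, tracking rows (r, s, t) with s·288 + t·228 = r:
  row A: (288, 1, 0)   [1·288 + 0·228 = 288]
  row B: (228, 0, 1)   [0·288 + 1·228 = 228]
  288 = 1·228 + 60   → row C = row A − 1·row B = (60, 1, −1)   [check: 1·288 − 1·228 = 60]
  228 = 3·60 + 48   → row D = row B − 3·row C = (48, −3, 4)   [check: −3·288 + 4·228 = 48]
  60 = 1·48 + 12   → row E = row C − 1·row D = (12, 4, −5)   [check: 4·288 − 5·228 = 12]
  48 = 4·12 + 0   → remainder 0, stop. gcd = 12 (last nonzero row E).
So gcd(288, 228) = 12, with Bézout identity 4·288 − 5·228 = 12. Containment (⊇): the Bézout identity exhibits 12 as an element of (288, 228), giving (12) ⊆ (288, 228). Containment (⊆): since 12 | 288 and 12 | 228 (288 = 12·24, 228 = 12·19), every Z-linear combination of 288 and 228 is divisible by 12, so (288, 228) ⊆ (12). Therefore (288, 228) = (12), d = 12.

Final answer: (288, 228) = (12); d = 12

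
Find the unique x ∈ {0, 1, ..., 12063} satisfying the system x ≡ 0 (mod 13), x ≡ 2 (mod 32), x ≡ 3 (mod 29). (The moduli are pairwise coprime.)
x ≡ 10530 (mod 12064); the representative in [0, 12064) is 10530

The moduli 13, 32, 29 are pairwise coprime, so by the CRT there is a unique solution mod 13·32·29 = 12064.
Solve by successive substitution. Start with x ≡ 0 (mod 13).
  Combine with x ≡ 2 (mod 32): write x = 13·t and require 13·t ≡ 2 (mod 32). Since 13^(−1) ≡ 5 (mod 32), t ≡ 5·2 ≡ 10 (mod 32). So x ≡ 13·10 = 130 (mod 416).
  Combine with x ≡ 3 (mod 29): write x = 130 + 416·t and require 130 + 416·t ≡ 3 (mod 29), i.e. 416·t ≡ 3 − 130 ≡ 18 (mod 29). Since 416^(−1) ≡ 3 (mod 29) (416 ≡ 10 (mod 29)), t ≡ 3·18 ≡ 25 (mod 29). So x ≡ 130 + 416·25 = 10530 (mod 12064).
Unique solution in [0, 12064): x = 10530.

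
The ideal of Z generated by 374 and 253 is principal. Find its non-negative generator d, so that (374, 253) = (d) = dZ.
In the PID Z, (a, b) is generated by gcd(a, b). Compute gcd(374, 253) with the extended Euclidean algorithm, tracking rows (r, s, t) with s·374 + t·253 = r:
  row A: (374, 1, 0)   [1·374 + 0·253 = 374]
  row B: (253, 0, 1)   [0·374 + 1·253 = 253]
  374 = 1·253 + 121   → row C = row A − 1·row B = (121, 1, −1)   [check: 1·374 − 1·253 = 121]
  253 = 2·121 + 11   → row D = row B − 2·row C = (11, −2, 3)   [check: −2·374 + 3·253 = 11]
  121 = 11·11 + 0   → remainder 0, stop. gcd = 11 (last nonzero row D).
So gcd(374, 253) = 11, with Bézout identity −2·374 + 3·253 = 11. Containment (⊇): the Bézout identity exhibits 11 as an element of (374, 253), giving (11) ⊆ (374, 253). Containment (⊆): since 11 | 374 and 11 | 253 (374 = 11·34, 253 = 11·23), every Z-linear combination of 374 and 253 is divisible by 11, so (374, 253) ⊆ (11). Therefore (374, 253) = (11), d = 11.

Final answer: (374, 253) = (11); d = 11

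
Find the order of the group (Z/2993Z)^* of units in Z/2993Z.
|(Z/2993Z)^*| = 2880

(Z/2993Z)^* consists of the classes a with gcd(a, 2993) = 1, so its order is φ(2993). φ is multiplicative, with φ(p^e) = p^e − p^(e−1). Factorise 2993 = 41 · 73. Then
  φ(2993) = (41 − 1) · (73 − 1) = 40 · 72 = 2880.
Thus |(Z/2993Z)^*| = 2880.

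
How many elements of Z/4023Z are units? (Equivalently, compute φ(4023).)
An element a ∈ Z/4023Z is a unit iff gcd(a, 4023) = 1, so the number of units is φ(4023). φ is multiplicative, with φ(p^e) = p^e − p^(e−1). Factorise 4023 = 3^3 · 149. Then
  φ(4023) = (3^3 − 3^2) · (149 − 1) = 18 · 148 = 2664.

Final answer: Z/4023Z has φ(4023) = 2664 units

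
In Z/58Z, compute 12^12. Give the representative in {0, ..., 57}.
30

Use repeated squaring. Binary(12) = 1100. Walk through the bits of the exponent 12 left-to-right: at each bit after the leading one, square the running value, then multiply by 12 if the bit is 1 (always reducing mod 58):
  bit 1 = 1 (leading): start with 12.
  bit 2 = 1: square 12^2 = 144 ≡ 28; bit is 1, so multiply 28·12 = 336 ≡ 46 (mod 58).
  bit 3 = 0: square 46^2 = 2116 ≡ 28 (mod 58).
  bit 4 = 0: square 28^2 = 784 ≡ 30 (mod 58).
Final value: 12^12 ≡ 30 (mod 58).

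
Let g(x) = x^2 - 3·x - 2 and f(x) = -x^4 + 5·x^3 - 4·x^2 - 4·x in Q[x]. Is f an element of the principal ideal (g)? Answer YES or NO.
In Q[x] the ideal (g) consists of all multiples of g, so f ∈ (g) iff g | f, i.e. iff the remainder of f on division by g is 0. Divide f by g (g is monic, so eliminate the leading term of the running remainder at each step):
  leading term -x^4: subtract (-x^2)·g(x) = -x^4 + 3·x^3 + 2·x^2, leaving 2·x^3 - 6·x^2 - 4·x
  leading term 2·x^3: subtract (2·x)·g(x) = 2·x^3 - 6·x^2 - 4·x, leaving 0
The remainder is 0, so f(x) = g(x) · h(x) with h(x) = -x^2 + 2·x. Hence g | f, i.e. f ∈ (g).

Final answer: YES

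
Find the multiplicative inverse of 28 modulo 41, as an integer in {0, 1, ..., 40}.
28^(−1) ≡ 22 (mod 41)

Apply the extended Euclidean algorithm to (41, 28), tracking rows (r, s, t) with s·41 + t·28 = r. Each division r_prev = q·r_cur + r_new produces the new row as (previous row) − q·(current row):
  row A: (41, 1, 0)   [1·41 + 0·28 = 41]
  row B: (28, 0, 1)   [0·41 + 1·28 = 28]
  41 = 1·28 + 13   → row C = row A − 1·row B = (13, 1, −1)   [check: 1·41 − 1·28 = 13]
  28 = 2·13 + 2   → row D = row B − 2·row C = (2, −2, 3)   [check: −2·41 + 3·28 = 2]
  13 = 6·2 + 1   → row E = row C − 6·row D = (1, 13, −19)   [check: 13·41 − 19·28 = 1]
  2 = 2·1 + 0   → remainder 0, stop. gcd = 1 (last nonzero row E).
The gcd is 1, so 28 is invertible mod 41. The last nonzero row gives 13·41 − 19·28 = 1, so t = −19. So 28^(−1) ≡ −19 ≡ 22 (mod 41). Verify: 28 · 22 = 616 ≡ 1 (mod 41). ✓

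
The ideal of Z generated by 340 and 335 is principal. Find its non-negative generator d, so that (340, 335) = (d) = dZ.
(340, 335) = (5); d = 5

In the PID Z, (a, b) is generated by gcd(a, b). Compute gcd(340, 335) with the extended Euclidean algorithm, tracking rows (r, s, t) with s·340 + t·335 = r:
  row A: (340, 1, 0)   [1·340 + 0·335 = 340]
  row B: (335, 0, 1)   [0·340 + 1·335 = 335]
  340 = 1·335 + 5   → row C = row A − 1·row B = (5, 1, −1)   [check: 1·340 − 1·335 = 5]
  335 = 67·5 + 0   → remainder 0, stop. gcd = 5 (last nonzero row C).
So gcd(340, 335) = 5, with Bézout identity 1·340 − 1·335 = 5. Containment (⊇): the Bézout identity exhibits 5 as an element of (340, 335), giving (5) ⊆ (340, 335). Containment (⊆): since 5 | 340 and 5 | 335 (340 = 5·68, 335 = 5·67), every Z-linear combination of 340 and 335 is divisible by 5, so (340, 335) ⊆ (5). Therefore (340, 335) = (5), d = 5.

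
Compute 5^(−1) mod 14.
Apply the extended Euclidean algorithm to (14, 5), tracking rows (r, s, t) with s·14 + t·5 = r. Each division r_prev = q·r_cur + r_new produces the new row as (previous row) − q·(current row):
  row A: (14, 1, 0)   [1·14 + 0·5 = 14]
  row B: (5, 0, 1)   [0·14 + 1·5 = 5]
  14 = 2·5 + 4   → row C = row A − 2·row B = (4, 1, −2)   [check: 1·14 − 2·5 = 4]
  5 = 1·4 + 1   → row D = row B − 1·row C = (1, −1, 3)   [check: −1·14 + 3·5 = 1]
  4 = 4·1 + 0   → remainder 0, stop. gcd = 1 (last nonzero row D).
The gcd is 1, so 5 is invertible mod 14. The last nonzero row gives −1·14 + 3·5 = 1, so t = 3. So 5^(−1) ≡ 3 (mod 14). Verify: 5 · 3 = 15 ≡ 1 (mod 14). ✓

Final answer: 5^(−1) ≡ 3 (mod 14)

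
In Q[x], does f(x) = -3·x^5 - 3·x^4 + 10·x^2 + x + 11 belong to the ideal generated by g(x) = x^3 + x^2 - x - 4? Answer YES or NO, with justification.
In Q[x] the ideal (g) consists of all multiples of g, so f ∈ (g) iff g | f, i.e. iff the remainder of f on division by g is 0. Divide f by g (g is monic, so eliminate the leading term of the running remainder at each step):
  leading term -3·x^5: subtract (-3·x^2)·g(x) = -3·x^5 - 3·x^4 + 3·x^3 + 12·x^2, leaving -3·x^3 - 2·x^2 + x + 11
  leading term -3·x^3: subtract (-3)·g(x) = -3·x^3 - 3·x^2 + 3·x + 12, leaving x^2 - 2·x - 1
The remainder r(x) = x^2 - 2·x - 1 ≠ 0 (and deg r < deg g), so g ∤ f, i.e. f ∉ (g).

Final answer: NO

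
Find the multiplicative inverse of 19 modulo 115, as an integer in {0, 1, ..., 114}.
Apply the extended Euclidean algorithm to (115, 19), tracking rows (r, s, t) with s·115 + t·19 = r. Each division r_prev = q·r_cur + r_new produces the new row as (previous row) − q·(current row):
  row A: (115, 1, 0)   [1·115 + 0·19 = 115]
  row B: (19, 0, 1)   [0·115 + 1·19 = 19]
  115 = 6·19 + 1   → row C = row A − 6·row B = (1, 1, −6)   [check: 1·115 − 6·19 = 1]
  19 = 19·1 + 0   → remainder 0, stop. gcd = 1 (last nonzero row C).
The gcd is 1, so 19 is invertible mod 115. The last nonzero row gives 1·115 − 6·19 = 1, so t = −6. So 19^(−1) ≡ −6 ≡ 109 (mod 115). Verify: 19 · 109 = 2071 ≡ 1 (mod 115). ✓

Final answer: 19^(−1) ≡ 109 (mod 115)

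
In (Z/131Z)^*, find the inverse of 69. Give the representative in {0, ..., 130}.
Apply the extended Euclidean algorithm to (131, 69), tracking rows (r, s, t) with s·131 + t·69 = r. Each division r_prev = q·r_cur + r_new produces the new row as (previous row) − q·(current row):
  row A: (131, 1, 0)   [1·131 + 0·69 = 131]
  row B: (69, 0, 1)   [0·131 + 1·69 = 69]
  131 = 1·69 + 62   → row C = row A − 1·row B = (62, 1, −1)   [check: 1·131 − 1·69 = 62]
  69 = 1·62 + 7   → row D = row B − 1·row C = (7, −1, 2)   [check: −1·131 + 2·69 = 7]
  62 = 8·7 + 6   → row E = row C − 8·row D = (6, 9, −17)   [check: 9·131 − 17·69 = 6]
  7 = 1·6 + 1   → row F = row D − 1·row E = (1, −10, 19)   [check: −10·131 + 19·69 = 1]
  6 = 6·1 + 0   → remainder 0, stop. gcd = 1 (last nonzero row F).
The gcd is 1, so 69 is invertible mod 131. The last nonzero row gives −10·131 + 19·69 = 1, so t = 19. So 69^(−1) ≡ 19 (mod 131). Verify: 69 · 19 = 1311 ≡ 1 (mod 131). ✓

Final answer: 69^(−1) ≡ 19 (mod 131)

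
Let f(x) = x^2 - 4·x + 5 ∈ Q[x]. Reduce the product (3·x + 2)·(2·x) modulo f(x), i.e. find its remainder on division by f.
First multiply in Q[x] without reducing: a · b = 6·x^2 + 4·x. Now divide by f(x) = x^2 - 4·x + 5, eliminating the leading term at each step:
  leading term 6·x^2: subtract (6)·f(x) = 6·x^2 - 24·x + 30, leaving 28·x - 30
The degree is now < 2, so this is the remainder. Hence a · b ≡ 28·x - 30 in Q[x]/(f).

Final answer: a · b ≡ 28·x - 30 (mod f(x))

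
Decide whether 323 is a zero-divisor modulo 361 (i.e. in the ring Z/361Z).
gcd(323, 361) = 19 > 1, so 323 is not a unit in Z/361Z. In Z/nZ every nonzero non-unit is a zero-divisor: explicitly, take b = 361/gcd = 19 ≠ 0 (mod 361); then 323·19 = 6137 = 17·361, i.e. 323·19 ≡ 0 (mod 361). So 323 is a zero-divisor.

Final answer: YES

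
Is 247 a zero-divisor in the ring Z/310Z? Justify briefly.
gcd(247, 310) = 1, so 247 is a unit in Z/310Z (it has a multiplicative inverse). A unit cannot be a zero-divisor: if 247·b ≡ 0 then multiplying both sides by 247^(−1) gives b ≡ 0. So 247 is not a zero-divisor.

Final answer: NO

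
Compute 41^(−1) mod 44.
41^(−1) ≡ 29 (mod 44)

Apply the extended Euclidean algorithm to (44, 41), tracking rows (r, s, t) with s·44 + t·41 = r. Each division r_prev = q·r_cur + r_new produces the new row as (previous row) − q·(current row):
  row A: (44, 1, 0)   [1·44 + 0·41 = 44]
  row B: (41, 0, 1)   [0·44 + 1·41 = 41]
  44 = 1·41 + 3   → row C = row A − 1·row B = (3, 1, −1)   [check: 1·44 − 1·41 = 3]
  41 = 13·3 + 2   → row D = row B − 13·row C = (2, −13, 14)   [check: −13·44 + 14·41 = 2]
  3 = 1·2 + 1   → row E = row C − 1·row D = (1, 14, −15)   [check: 14·44 − 15·41 = 1]
  2 = 2·1 + 0   → remainder 0, stop. gcd = 1 (last nonzero row E).
The gcd is 1, so 41 is invertible mod 44. The last nonzero row gives 14·44 − 15·41 = 1, so t = −15. So 41^(−1) ≡ −15 ≡ 29 (mod 44). Verify: 41 · 29 = 1189 ≡ 1 (mod 44). ✓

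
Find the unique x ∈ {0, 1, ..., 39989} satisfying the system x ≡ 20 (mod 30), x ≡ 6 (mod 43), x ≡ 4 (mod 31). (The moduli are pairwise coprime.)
x ≡ 4220 (mod 39990); the representative in [0, 39990) is 4220

The moduli 30, 43, 31 are pairwise coprime, so by the CRT there is a unique solution mod 30·43·31 = 39990.
Solve by successive substitution. Start with x ≡ 20 (mod 30).
  Combine with x ≡ 6 (mod 43): write x = 20 + 30·t and require 20 + 30·t ≡ 6 (mod 43), i.e. 30·t ≡ 6 − 20 ≡ 29 (mod 43). Since 30^(−1) ≡ 33 (mod 43), t ≡ 33·29 ≡ 11 (mod 43). So x ≡ 20 + 30·11 = 350 (mod 1290).
  Combine with x ≡ 4 (mod 31): write x = 350 + 1290·t and require 350 + 1290·t ≡ 4 (mod 31), i.e. 1290·t ≡ 4 − 350 ≡ 26 (mod 31). Since 1290^(−1) ≡ 18 (mod 31) (1290 ≡ 19 (mod 31)), t ≡ 18·26 ≡ 3 (mod 31). So x ≡ 350 + 1290·3 = 4220 (mod 39990).
Unique solution in [0, 39990): x = 4220.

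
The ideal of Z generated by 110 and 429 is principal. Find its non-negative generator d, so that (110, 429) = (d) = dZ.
In the PID Z, (a, b) is generated by gcd(a, b). Compute gcd(429, 110) with the extended Euclidean algorithm, tracking rows (r, s, t) with s·429 + t·110 = r:
  row A: (429, 1, 0)   [1·429 + 0·110 = 429]
  row B: (110, 0, 1)   [0·429 + 1·110 = 110]
  429 = 3·110 + 99   → row C = row A − 3·row B = (99, 1, −3)   [check: 1·429 − 3·110 = 99]
  110 = 1·99 + 11   → row D = row B − 1·row C = (11, −1, 4)   [check: −1·429 + 4·110 = 11]
  99 = 9·11 + 0   → remainder 0, stop. gcd = 11 (last nonzero row D).
So gcd(110, 429) = 11, with Bézout identity −1·429 + 4·110 = 11. Containment (⊇): the Bézout identity exhibits 11 as an element of (110, 429), giving (11) ⊆ (110, 429). Containment (⊆): since 11 | 110 and 11 | 429 (110 = 11·10, 429 = 11·39), every Z-linear combination of 110 and 429 is divisible by 11, so (110, 429) ⊆ (11). Therefore (110, 429) = (11), d = 11.

Final answer: (110, 429) = (11); d = 11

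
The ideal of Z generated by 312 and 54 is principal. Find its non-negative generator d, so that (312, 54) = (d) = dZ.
(312, 54) = (6); d = 6

In the PID Z, (a, b) is generated by gcd(a, b). Compute gcd(312, 54) with the extended Euclidean algorithm, tracking rows (r, s, t) with s·312 + t·54 = r:
  row A: (312, 1, 0)   [1·312 + 0·54 = 312]
  row B: (54, 0, 1)   [0·312 + 1·54 = 54]
  312 = 5·54 + 42   → row C = row A − 5·row B = (42, 1, −5)   [check: 1·312 − 5·54 = 42]
  54 = 1·42 + 12   → row D = row B − 1·row C = (12, −1, 6)   [check: −1·312 + 6·54 = 12]
  42 = 3·12 + 6   → row E = row C − 3·row D = (6, 4, −23)   [check: 4·312 − 23·54 = 6]
  12 = 2·6 + 0   → remainder 0, stop. gcd = 6 (last nonzero row E).
So gcd(312, 54) = 6, with Bézout identity 4·312 − 23·54 = 6. Containment (⊇): the Bézout identity exhibits 6 as an element of (312, 54), giving (6) ⊆ (312, 54). Containment (⊆): since 6 | 312 and 6 | 54 (312 = 6·52, 54 = 6·9), every Z-linear combination of 312 and 54 is divisible by 6, so (312, 54) ⊆ (6). Therefore (312, 54) = (6), d = 6.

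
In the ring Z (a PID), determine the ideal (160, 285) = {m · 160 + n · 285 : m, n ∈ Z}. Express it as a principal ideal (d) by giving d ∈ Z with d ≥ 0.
In the PID Z, (a, b) is generated by gcd(a, b). Compute gcd(285, 160) with the extended Euclidean algorithm, tracking rows (r, s, t) with s·285 + t·160 = r:
  row A: (285, 1, 0)   [1·285 + 0·160 = 285]
  row B: (160, 0, 1)   [0·285 + 1·160 = 160]
  285 = 1·160 + 125   → row C = row A − 1·row B = (125, 1, −1)   [check: 1·285 − 1·160 = 125]
  160 = 1·125 + 35   → row D = row B − 1·row C = (35, −1, 2)   [check: −1·285 + 2·160 = 35]
  125 = 3·35 + 20   → row E = row C − 3·row D = (20, 4, −7)   [check: 4·285 − 7·160 = 20]
  35 = 1·20 + 15   → row F = row D − 1·row E = (15, −5, 9)   [check: −5·285 + 9·160 = 15]
  20 = 1·15 + 5   → row G = row E − 1·row F = (5, 9, −16)   [check: 9·285 − 16·160 = 5]
  15 = 3·5 + 0   → remainder 0, stop. gcd = 5 (last nonzero row G).
So gcd(160, 285) = 5, with Bézout identity 9·285 − 16·160 = 5. Containment (⊇): the Bézout identity exhibits 5 as an element of (160, 285), giving (5) ⊆ (160, 285). Containment (⊆): since 5 | 160 and 5 | 285 (160 = 5·32, 285 = 5·57), every Z-linear combination of 160 and 285 is divisible by 5, so (160, 285) ⊆ (5). Therefore (160, 285) = (5), d = 5.

Final answer: (160, 285) = (5); d = 5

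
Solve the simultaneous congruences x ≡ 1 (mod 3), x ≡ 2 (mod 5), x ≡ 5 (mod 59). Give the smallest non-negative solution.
The moduli 3, 5, 59 are pairwise coprime, so by the CRT there is a unique solution mod 3·5·59 = 885.
Solve by successive substitution. Start with x ≡ 1 (mod 3).
  Combine with x ≡ 2 (mod 5): write x = 1 + 3·t and require 1 + 3·t ≡ 2 (mod 5), i.e. 3·t ≡ 2 − 1 ≡ 1 (mod 5). Since 3^(−1) ≡ 2 (mod 5), t ≡ 2·1 ≡ 2 (mod 5). So x ≡ 1 + 3·2 = 7 (mod 15).
  Combine with x ≡ 5 (mod 59): write x = 7 + 15·t and require 7 + 15·t ≡ 5 (mod 59), i.e. 15·t ≡ 5 − 7 ≡ 57 (mod 59). Since 15^(−1) ≡ 4 (mod 59), t ≡ 4·57 ≡ 51 (mod 59). So x ≡ 7 + 15·51 = 772 (mod 885).
Unique solution in [0, 885): x = 772.

Final answer: x ≡ 772 (mod 885); the representative in [0, 885) is 772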